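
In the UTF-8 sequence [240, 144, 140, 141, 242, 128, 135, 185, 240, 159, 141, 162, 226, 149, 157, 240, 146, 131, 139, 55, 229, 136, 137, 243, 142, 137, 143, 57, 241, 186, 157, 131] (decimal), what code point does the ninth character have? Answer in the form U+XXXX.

U+0039

Offset 0: leading byte 0xF0 = 11110000 → 4-byte char #1 = F0 90 8C 8D.
Offset 4: leading byte 0xF2 = 11110010 → 4-byte char #2 = F2 80 87 B9.
Offset 8: leading byte 0xF0 = 11110000 → 4-byte char #3 = F0 9F 8D A2.
Offset 12: leading byte 0xE2 = 11100010 → 3-byte char #4 = E2 95 9D.
Offset 15: leading byte 0xF0 = 11110000 → 4-byte char #5 = F0 92 83 8B.
Offset 19: leading byte 0x37 = 00110111 → 1-byte char #6 = 37.
Offset 20: leading byte 0xE5 = 11100101 → 3-byte char #7 = E5 88 89.
Offset 23: leading byte 0xF3 = 11110011 → 4-byte char #8 = F3 8E 89 8F.
Offset 27: leading byte 0x39 = 00111001 → 1-byte char #9 = 39.
Leading byte 0x39 = 00111001 matches 0xxxxxxx → 1-byte sequence.
Byte 1: 0x39 = 00111001, payload 0111001 (7 bits).
Concatenate: 0111001 = 0x39 (7 bits → U+0039).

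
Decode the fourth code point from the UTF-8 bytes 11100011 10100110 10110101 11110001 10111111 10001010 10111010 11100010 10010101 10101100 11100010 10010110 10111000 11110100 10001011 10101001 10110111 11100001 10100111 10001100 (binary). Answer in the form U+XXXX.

U+25B8

Offset 0: leading byte 0xE3 = 11100011 → 3-byte char #1 = E3 A6 B5.
Offset 3: leading byte 0xF1 = 11110001 → 4-byte char #2 = F1 BF 8A BA.
Offset 7: leading byte 0xE2 = 11100010 → 3-byte char #3 = E2 95 AC.
Offset 10: leading byte 0xE2 = 11100010 → 3-byte char #4 = E2 96 B8.
Leading byte 0xE2 = 11100010 matches 1110xxxx → 3-byte sequence.
Byte 1: 0xE2 = 11100010, payload 0010 (4 bits).
Byte 2: 0x96 = 10010110 (10xxxxxx ✓), payload 010110.
Byte 3: 0xB8 = 10111000 (10xxxxxx ✓), payload 111000.
Concatenate: 0010010110111000 = 0x25B8 (16 bits → U+25B8).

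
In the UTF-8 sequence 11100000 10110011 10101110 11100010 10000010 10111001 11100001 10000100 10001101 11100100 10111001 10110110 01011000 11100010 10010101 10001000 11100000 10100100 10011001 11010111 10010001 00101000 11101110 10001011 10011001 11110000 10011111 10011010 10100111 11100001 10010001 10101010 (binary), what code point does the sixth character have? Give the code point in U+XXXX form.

U+2548

Offset 0: leading byte 0xE0 = 11100000 → 3-byte char #1 = E0 B3 AE.
Offset 3: leading byte 0xE2 = 11100010 → 3-byte char #2 = E2 82 B9.
Offset 6: leading byte 0xE1 = 11100001 → 3-byte char #3 = E1 84 8D.
Offset 9: leading byte 0xE4 = 11100100 → 3-byte char #4 = E4 B9 B6.
Offset 12: leading byte 0x58 = 01011000 → 1-byte char #5 = 58.
Offset 13: leading byte 0xE2 = 11100010 → 3-byte char #6 = E2 95 88.
Leading byte 0xE2 = 11100010 matches 1110xxxx → 3-byte sequence.
Byte 1: 0xE2 = 11100010, payload 0010 (4 bits).
Byte 2: 0x95 = 10010101 (10xxxxxx ✓), payload 010101.
Byte 3: 0x88 = 10001000 (10xxxxxx ✓), payload 001000.
Concatenate: 0010010101001000 = 0x2548 (16 bits → U+2548).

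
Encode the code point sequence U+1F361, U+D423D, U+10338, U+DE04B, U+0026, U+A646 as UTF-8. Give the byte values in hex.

U+1F361: 4-byte form → F0 9F 8D A1.
U+D423D: 4-byte form → F3 94 88 BD.
U+10338: 4-byte form → F0 90 8C B8.
U+DE04B: 4-byte form → F3 9E 81 8B.
U+0026: 1-byte form → 26.
U+A646: 3-byte form → EA 99 86.
Concatenated (20 bytes): F0 9F 8D A1 F3 94 88 BD F0 90 8C B8 F3 9E 81 8B 26 EA 99 86.

F0 9F 8D A1 F3 94 88 BD F0 90 8C B8 F3 9E 81 8B 26 EA 99 86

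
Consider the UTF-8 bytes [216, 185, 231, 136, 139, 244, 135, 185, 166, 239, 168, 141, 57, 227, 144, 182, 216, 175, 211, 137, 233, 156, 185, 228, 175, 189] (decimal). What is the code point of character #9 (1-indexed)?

U+9739

Offset 0: leading byte 0xD8 = 11011000 → 2-byte char #1 = D8 B9.
Offset 2: leading byte 0xE7 = 11100111 → 3-byte char #2 = E7 88 8B.
Offset 5: leading byte 0xF4 = 11110100 → 4-byte char #3 = F4 87 B9 A6.
Offset 9: leading byte 0xEF = 11101111 → 3-byte char #4 = EF A8 8D.
Offset 12: leading byte 0x39 = 00111001 → 1-byte char #5 = 39.
Offset 13: leading byte 0xE3 = 11100011 → 3-byte char #6 = E3 90 B6.
Offset 16: leading byte 0xD8 = 11011000 → 2-byte char #7 = D8 AF.
Offset 18: leading byte 0xD3 = 11010011 → 2-byte char #8 = D3 89.
Offset 20: leading byte 0xE9 = 11101001 → 3-byte char #9 = E9 9C B9.
Leading byte 0xE9 = 11101001 matches 1110xxxx → 3-byte sequence.
Byte 1: 0xE9 = 11101001, payload 1001 (4 bits).
Byte 2: 0x9C = 10011100 (10xxxxxx ✓), payload 011100.
Byte 3: 0xB9 = 10111001 (10xxxxxx ✓), payload 111001.
Concatenate: 1001011100111001 = 0x9739 (16 bits → U+9739).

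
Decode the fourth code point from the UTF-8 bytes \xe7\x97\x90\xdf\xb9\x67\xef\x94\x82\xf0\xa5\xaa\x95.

U+F502

Offset 0: leading byte 0xE7 = 11100111 → 3-byte char #1 = E7 97 90.
Offset 3: leading byte 0xDF = 11011111 → 2-byte char #2 = DF B9.
Offset 5: leading byte 0x67 = 01100111 → 1-byte char #3 = 67.
Offset 6: leading byte 0xEF = 11101111 → 3-byte char #4 = EF 94 82.
Leading byte 0xEF = 11101111 matches 1110xxxx → 3-byte sequence.
Byte 1: 0xEF = 11101111, payload 1111 (4 bits).
Byte 2: 0x94 = 10010100 (10xxxxxx ✓), payload 010100.
Byte 3: 0x82 = 10000010 (10xxxxxx ✓), payload 000010.
Concatenate: 1111010100000010 = 0xF502 (16 bits → U+F502).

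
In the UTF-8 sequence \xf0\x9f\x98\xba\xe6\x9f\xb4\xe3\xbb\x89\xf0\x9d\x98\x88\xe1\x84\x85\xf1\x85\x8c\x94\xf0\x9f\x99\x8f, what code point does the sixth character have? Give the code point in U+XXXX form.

Offset 0: leading byte 0xF0 = 11110000 → 4-byte char #1 = F0 9F 98 BA.
Offset 4: leading byte 0xE6 = 11100110 → 3-byte char #2 = E6 9F B4.
Offset 7: leading byte 0xE3 = 11100011 → 3-byte char #3 = E3 BB 89.
Offset 10: leading byte 0xF0 = 11110000 → 4-byte char #4 = F0 9D 98 88.
Offset 14: leading byte 0xE1 = 11100001 → 3-byte char #5 = E1 84 85.
Offset 17: leading byte 0xF1 = 11110001 → 4-byte char #6 = F1 85 8C 94.
Leading byte 0xF1 = 11110001 matches 11110xxx → 4-byte sequence.
Byte 1: 0xF1 = 11110001, payload 001 (3 bits).
Byte 2: 0x85 = 10000101 (10xxxxxx ✓), payload 000101.
Byte 3: 0x8C = 10001100 (10xxxxxx ✓), payload 001100.
Byte 4: 0x94 = 10010100 (10xxxxxx ✓), payload 010100.
Concatenate: 001000101001100010100 = 0x45314 (21 bits → U+45314).

U+45314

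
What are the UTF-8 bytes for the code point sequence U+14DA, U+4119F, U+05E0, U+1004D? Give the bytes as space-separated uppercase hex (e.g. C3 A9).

E1 93 9A F1 81 86 9F D7 A0 F0 90 81 8D

U+14DA: 3-byte form → E1 93 9A.
U+4119F: 4-byte form → F1 81 86 9F.
U+05E0: 2-byte form → D7 A0.
U+1004D: 4-byte form → F0 90 81 8D.
Concatenated (13 bytes): E1 93 9A F1 81 86 9F D7 A0 F0 90 81 8D.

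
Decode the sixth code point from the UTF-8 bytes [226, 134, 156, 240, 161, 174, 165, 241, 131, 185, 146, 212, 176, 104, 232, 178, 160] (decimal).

U+8CA0

Offset 0: leading byte 0xE2 = 11100010 → 3-byte char #1 = E2 86 9C.
Offset 3: leading byte 0xF0 = 11110000 → 4-byte char #2 = F0 A1 AE A5.
Offset 7: leading byte 0xF1 = 11110001 → 4-byte char #3 = F1 83 B9 92.
Offset 11: leading byte 0xD4 = 11010100 → 2-byte char #4 = D4 B0.
Offset 13: leading byte 0x68 = 01101000 → 1-byte char #5 = 68.
Offset 14: leading byte 0xE8 = 11101000 → 3-byte char #6 = E8 B2 A0.
Leading byte 0xE8 = 11101000 matches 1110xxxx → 3-byte sequence.
Byte 1: 0xE8 = 11101000, payload 1000 (4 bits).
Byte 2: 0xB2 = 10110010 (10xxxxxx ✓), payload 110010.
Byte 3: 0xA0 = 10100000 (10xxxxxx ✓), payload 100000.
Concatenate: 1000110010100000 = 0x8CA0 (16 bits → U+8CA0).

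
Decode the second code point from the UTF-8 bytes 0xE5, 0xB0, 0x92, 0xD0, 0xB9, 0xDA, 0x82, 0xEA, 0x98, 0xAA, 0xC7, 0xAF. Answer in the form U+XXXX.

Offset 0: leading byte 0xE5 = 11100101 → 3-byte char #1 = E5 B0 92.
Offset 3: leading byte 0xD0 = 11010000 → 2-byte char #2 = D0 B9.
Leading byte 0xD0 = 11010000 matches 110xxxxx → 2-byte sequence.
Byte 1: 0xD0 = 11010000, payload 10000 (5 bits).
Byte 2: 0xB9 = 10111001 (10xxxxxx ✓), payload 111001.
Concatenate: 10000111001 = 0x439 (11 bits → U+0439).

U+0439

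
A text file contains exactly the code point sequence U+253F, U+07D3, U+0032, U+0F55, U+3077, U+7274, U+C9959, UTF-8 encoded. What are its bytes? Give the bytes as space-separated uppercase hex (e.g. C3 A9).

U+253F: 3-byte form → E2 94 BF.
U+07D3: 2-byte form → DF 93.
U+0032: 1-byte form → 32.
U+0F55: 3-byte form → E0 BD 95.
U+3077: 3-byte form → E3 81 B7.
U+7274: 3-byte form → E7 89 B4.
U+C9959: 4-byte form → F3 89 A5 99.
Concatenated (19 bytes): E2 94 BF DF 93 32 E0 BD 95 E3 81 B7 E7 89 B4 F3 89 A5 99.

E2 94 BF DF 93 32 E0 BD 95 E3 81 B7 E7 89 B4 F3 89 A5 99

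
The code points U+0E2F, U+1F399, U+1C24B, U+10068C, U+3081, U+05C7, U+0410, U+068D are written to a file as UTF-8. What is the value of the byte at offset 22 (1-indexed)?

0x90

1-indexed offset 22 is 0-indexed offset 21.
U+0E2F → 3-byte form E0 B8 AF at offsets 0–2.
U+1F399 → 4-byte form F0 9F 8E 99 at offsets 3–6.
U+1C24B → 4-byte form F0 9C 89 8B at offsets 7–10.
U+10068C → 4-byte form F4 80 9A 8C at offsets 11–14.
U+3081 → 3-byte form E3 82 81 at offsets 15–17.
U+05C7 → 2-byte form D7 87 at offsets 18–19.
U+0410 → 2-byte form D0 90 at offsets 20–21.
Offset 21 falls in char 7's range; it's byte 2 of D0 90 = 0x90.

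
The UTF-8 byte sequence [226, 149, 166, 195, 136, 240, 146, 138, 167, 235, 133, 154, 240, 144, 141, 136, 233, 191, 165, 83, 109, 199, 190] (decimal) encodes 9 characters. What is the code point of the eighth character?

U+006D

Offset 0: leading byte 0xE2 = 11100010 → 3-byte char #1 = E2 95 A6.
Offset 3: leading byte 0xC3 = 11000011 → 2-byte char #2 = C3 88.
Offset 5: leading byte 0xF0 = 11110000 → 4-byte char #3 = F0 92 8A A7.
Offset 9: leading byte 0xEB = 11101011 → 3-byte char #4 = EB 85 9A.
Offset 12: leading byte 0xF0 = 11110000 → 4-byte char #5 = F0 90 8D 88.
Offset 16: leading byte 0xE9 = 11101001 → 3-byte char #6 = E9 BF A5.
Offset 19: leading byte 0x53 = 01010011 → 1-byte char #7 = 53.
Offset 20: leading byte 0x6D = 01101101 → 1-byte char #8 = 6D.
Leading byte 0x6D = 01101101 matches 0xxxxxxx → 1-byte sequence.
Byte 1: 0x6D = 01101101, payload 1101101 (7 bits).
Concatenate: 1101101 = 0x6D (7 bits → U+006D).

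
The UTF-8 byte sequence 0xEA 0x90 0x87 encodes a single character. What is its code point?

U+A407

Leading byte 0xEA = 11101010 matches 1110xxxx → 3-byte sequence.
Byte 1: 0xEA = 11101010, payload 1010 (4 bits).
Byte 2: 0x90 = 10010000 (10xxxxxx ✓), payload 010000.
Byte 3: 0x87 = 10000111 (10xxxxxx ✓), payload 000111.
Concatenate: 1010010000000111 = 0xA407 (16 bits → U+A407).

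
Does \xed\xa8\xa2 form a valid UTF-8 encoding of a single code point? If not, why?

invalid (encodes a surrogate (U+D800–U+DFFF))

Structurally a 3-byte sequence; payload = 0xDA22.
But 0xDA22 is in U+D800–U+DFFF, the surrogate range. Surrogates are not Unicode scalar values and are forbidden in UTF-8.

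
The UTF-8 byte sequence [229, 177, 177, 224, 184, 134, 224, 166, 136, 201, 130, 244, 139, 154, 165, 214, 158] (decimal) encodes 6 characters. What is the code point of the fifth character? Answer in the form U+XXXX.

Offset 0: leading byte 0xE5 = 11100101 → 3-byte char #1 = E5 B1 B1.
Offset 3: leading byte 0xE0 = 11100000 → 3-byte char #2 = E0 B8 86.
Offset 6: leading byte 0xE0 = 11100000 → 3-byte char #3 = E0 A6 88.
Offset 9: leading byte 0xC9 = 11001001 → 2-byte char #4 = C9 82.
Offset 11: leading byte 0xF4 = 11110100 → 4-byte char #5 = F4 8B 9A A5.
Leading byte 0xF4 = 11110100 matches 11110xxx → 4-byte sequence.
Byte 1: 0xF4 = 11110100, payload 100 (3 bits).
Byte 2: 0x8B = 10001011 (10xxxxxx ✓), payload 001011.
Byte 3: 0x9A = 10011010 (10xxxxxx ✓), payload 011010.
Byte 4: 0xA5 = 10100101 (10xxxxxx ✓), payload 100101.
Concatenate: 100001011011010100101 = 0x10B6A5 (21 bits → U+10B6A5).

U+10B6A5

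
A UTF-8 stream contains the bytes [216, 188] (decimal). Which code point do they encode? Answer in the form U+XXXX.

U+063C

Leading byte 0xD8 = 11011000 matches 110xxxxx → 2-byte sequence.
Byte 1: 0xD8 = 11011000, payload 11000 (5 bits).
Byte 2: 0xBC = 10111100 (10xxxxxx ✓), payload 111100.
Concatenate: 11000111100 = 0x63C (11 bits → U+063C).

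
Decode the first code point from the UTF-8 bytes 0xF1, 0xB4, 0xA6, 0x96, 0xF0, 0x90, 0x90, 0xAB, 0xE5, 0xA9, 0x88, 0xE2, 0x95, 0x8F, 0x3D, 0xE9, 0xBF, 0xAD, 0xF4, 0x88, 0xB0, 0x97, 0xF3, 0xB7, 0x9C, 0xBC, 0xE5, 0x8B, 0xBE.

U+74996

Offset 0: leading byte 0xF1 = 11110001 → 4-byte char #1 = F1 B4 A6 96.
Leading byte 0xF1 = 11110001 matches 11110xxx → 4-byte sequence.
Byte 1: 0xF1 = 11110001, payload 001 (3 bits).
Byte 2: 0xB4 = 10110100 (10xxxxxx ✓), payload 110100.
Byte 3: 0xA6 = 10100110 (10xxxxxx ✓), payload 100110.
Byte 4: 0x96 = 10010110 (10xxxxxx ✓), payload 010110.
Concatenate: 001110100100110010110 = 0x74996 (21 bits → U+74996).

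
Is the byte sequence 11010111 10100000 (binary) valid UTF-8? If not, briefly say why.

Leading byte 0xD7 = 11010111 → 2-byte form.
Continuation bytes 0xA0=10100000 all match 10xxxxxx.
Decoded value 0x5E0 is ≥ 0x80 (shortest form) and not a surrogate.

valid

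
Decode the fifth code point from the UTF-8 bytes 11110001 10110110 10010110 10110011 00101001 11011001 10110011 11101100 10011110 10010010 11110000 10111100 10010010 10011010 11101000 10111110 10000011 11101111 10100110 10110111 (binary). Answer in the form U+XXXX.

U+3C49A

Offset 0: leading byte 0xF1 = 11110001 → 4-byte char #1 = F1 B6 96 B3.
Offset 4: leading byte 0x29 = 00101001 → 1-byte char #2 = 29.
Offset 5: leading byte 0xD9 = 11011001 → 2-byte char #3 = D9 B3.
Offset 7: leading byte 0xEC = 11101100 → 3-byte char #4 = EC 9E 92.
Offset 10: leading byte 0xF0 = 11110000 → 4-byte char #5 = F0 BC 92 9A.
Leading byte 0xF0 = 11110000 matches 11110xxx → 4-byte sequence.
Byte 1: 0xF0 = 11110000, payload 000 (3 bits).
Byte 2: 0xBC = 10111100 (10xxxxxx ✓), payload 111100.
Byte 3: 0x92 = 10010010 (10xxxxxx ✓), payload 010010.
Byte 4: 0x9A = 10011010 (10xxxxxx ✓), payload 011010.
Concatenate: 000111100010010011010 = 0x3C49A (21 bits → U+3C49A).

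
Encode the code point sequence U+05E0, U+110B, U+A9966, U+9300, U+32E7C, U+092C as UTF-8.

D7 A0 E1 84 8B F2 A9 A5 A6 E9 8C 80 F0 B2 B9 BC E0 A4 AC

U+05E0: 2-byte form → D7 A0.
U+110B: 3-byte form → E1 84 8B.
U+A9966: 4-byte form → F2 A9 A5 A6.
U+9300: 3-byte form → E9 8C 80.
U+32E7C: 4-byte form → F0 B2 B9 BC.
U+092C: 3-byte form → E0 A4 AC.
Concatenated (19 bytes): D7 A0 E1 84 8B F2 A9 A5 A6 E9 8C 80 F0 B2 B9 BC E0 A4 AC.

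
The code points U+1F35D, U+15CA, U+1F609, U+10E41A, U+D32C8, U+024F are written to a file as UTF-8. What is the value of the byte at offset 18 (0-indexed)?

0x88

U+1F35D → 4-byte form F0 9F 8D 9D at offsets 0–3.
U+15CA → 3-byte form E1 97 8A at offsets 4–6.
U+1F609 → 4-byte form F0 9F 98 89 at offsets 7–10.
U+10E41A → 4-byte form F4 8E 90 9A at offsets 11–14.
U+D32C8 → 4-byte form F3 93 8B 88 at offsets 15–18.
Offset 18 falls in char 5's range; it's byte 4 of F3 93 8B 88 = 0x88.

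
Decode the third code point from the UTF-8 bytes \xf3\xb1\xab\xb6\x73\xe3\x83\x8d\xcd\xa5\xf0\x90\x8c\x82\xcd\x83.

Offset 0: leading byte 0xF3 = 11110011 → 4-byte char #1 = F3 B1 AB B6.
Offset 4: leading byte 0x73 = 01110011 → 1-byte char #2 = 73.
Offset 5: leading byte 0xE3 = 11100011 → 3-byte char #3 = E3 83 8D.
Leading byte 0xE3 = 11100011 matches 1110xxxx → 3-byte sequence.
Byte 1: 0xE3 = 11100011, payload 0011 (4 bits).
Byte 2: 0x83 = 10000011 (10xxxxxx ✓), payload 000011.
Byte 3: 0x8D = 10001101 (10xxxxxx ✓), payload 001101.
Concatenate: 0011000011001101 = 0x30CD (16 bits → U+30CD).

U+30CD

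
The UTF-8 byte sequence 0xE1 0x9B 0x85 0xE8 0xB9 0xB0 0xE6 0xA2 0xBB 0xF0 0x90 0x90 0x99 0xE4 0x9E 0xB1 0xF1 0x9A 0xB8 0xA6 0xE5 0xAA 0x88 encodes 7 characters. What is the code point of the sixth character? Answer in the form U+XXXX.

Offset 0: leading byte 0xE1 = 11100001 → 3-byte char #1 = E1 9B 85.
Offset 3: leading byte 0xE8 = 11101000 → 3-byte char #2 = E8 B9 B0.
Offset 6: leading byte 0xE6 = 11100110 → 3-byte char #3 = E6 A2 BB.
Offset 9: leading byte 0xF0 = 11110000 → 4-byte char #4 = F0 90 90 99.
Offset 13: leading byte 0xE4 = 11100100 → 3-byte char #5 = E4 9E B1.
Offset 16: leading byte 0xF1 = 11110001 → 4-byte char #6 = F1 9A B8 A6.
Leading byte 0xF1 = 11110001 matches 11110xxx → 4-byte sequence.
Byte 1: 0xF1 = 11110001, payload 001 (3 bits).
Byte 2: 0x9A = 10011010 (10xxxxxx ✓), payload 011010.
Byte 3: 0xB8 = 10111000 (10xxxxxx ✓), payload 111000.
Byte 4: 0xA6 = 10100110 (10xxxxxx ✓), payload 100110.
Concatenate: 001011010111000100110 = 0x5AE26 (21 bits → U+5AE26).

U+5AE26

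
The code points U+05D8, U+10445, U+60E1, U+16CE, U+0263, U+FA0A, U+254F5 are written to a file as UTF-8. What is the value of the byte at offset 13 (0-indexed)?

U+05D8 → 2-byte form D7 98 at offsets 0–1.
U+10445 → 4-byte form F0 90 91 85 at offsets 2–5.
U+60E1 → 3-byte form E6 83 A1 at offsets 6–8.
U+16CE → 3-byte form E1 9B 8E at offsets 9–11.
U+0263 → 2-byte form C9 A3 at offsets 12–13.
Offset 13 falls in char 5's range; it's byte 2 of C9 A3 = 0xA3.

0xA3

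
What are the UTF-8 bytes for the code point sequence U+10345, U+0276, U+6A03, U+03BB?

U+10345: 4-byte form → F0 90 8D 85.
U+0276: 2-byte form → C9 B6.
U+6A03: 3-byte form → E6 A8 83.
U+03BB: 2-byte form → CE BB.
Concatenated (11 bytes): F0 90 8D 85 C9 B6 E6 A8 83 CE BB.

F0 90 8D 85 C9 B6 E6 A8 83 CE BB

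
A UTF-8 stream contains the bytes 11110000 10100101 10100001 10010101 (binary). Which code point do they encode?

U+25855

Leading byte 0xF0 = 11110000 matches 11110xxx → 4-byte sequence.
Byte 1: 0xF0 = 11110000, payload 000 (3 bits).
Byte 2: 0xA5 = 10100101 (10xxxxxx ✓), payload 100101.
Byte 3: 0xA1 = 10100001 (10xxxxxx ✓), payload 100001.
Byte 4: 0x95 = 10010101 (10xxxxxx ✓), payload 010101.
Concatenate: 000100101100001010101 = 0x25855 (21 bits → U+25855).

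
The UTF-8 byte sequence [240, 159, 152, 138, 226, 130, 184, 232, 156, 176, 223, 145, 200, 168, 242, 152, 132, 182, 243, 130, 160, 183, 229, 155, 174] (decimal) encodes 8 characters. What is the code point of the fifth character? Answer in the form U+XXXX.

U+0228

Offset 0: leading byte 0xF0 = 11110000 → 4-byte char #1 = F0 9F 98 8A.
Offset 4: leading byte 0xE2 = 11100010 → 3-byte char #2 = E2 82 B8.
Offset 7: leading byte 0xE8 = 11101000 → 3-byte char #3 = E8 9C B0.
Offset 10: leading byte 0xDF = 11011111 → 2-byte char #4 = DF 91.
Offset 12: leading byte 0xC8 = 11001000 → 2-byte char #5 = C8 A8.
Leading byte 0xC8 = 11001000 matches 110xxxxx → 2-byte sequence.
Byte 1: 0xC8 = 11001000, payload 01000 (5 bits).
Byte 2: 0xA8 = 10101000 (10xxxxxx ✓), payload 101000.
Concatenate: 01000101000 = 0x228 (11 bits → U+0228).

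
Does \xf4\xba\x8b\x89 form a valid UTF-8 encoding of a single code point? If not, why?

Leading byte 0xF4 = 11110100 → 4-byte form.
Payload = 0x13A2C9, which exceeds U+10FFFF, the maximum Unicode code point. (Leading bytes F5–FF, or F4 followed by ≥ 0x90, are invalid.)

invalid (encodes a value above U+10FFFF)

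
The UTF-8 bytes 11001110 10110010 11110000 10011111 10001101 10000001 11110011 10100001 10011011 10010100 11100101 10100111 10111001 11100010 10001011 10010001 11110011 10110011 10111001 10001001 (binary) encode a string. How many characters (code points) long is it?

6

Byte at offset 0: 0xCE = 11001110 → 2-byte char (#1). Advance 2.
Byte at offset 2: 0xF0 = 11110000 → 4-byte char (#2). Advance 4.
Byte at offset 6: 0xF3 = 11110011 → 4-byte char (#3). Advance 4.
Byte at offset 10: 0xE5 = 11100101 → 3-byte char (#4). Advance 3.
Byte at offset 13: 0xE2 = 11100010 → 3-byte char (#5). Advance 3.
Byte at offset 16: 0xF3 = 11110011 → 4-byte char (#6). Advance 4.
Reached end at offset 20 after 6 code points.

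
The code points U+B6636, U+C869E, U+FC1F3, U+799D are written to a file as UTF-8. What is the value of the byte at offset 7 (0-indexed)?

0x9E

U+B6636 → 4-byte form F2 B6 98 B6 at offsets 0–3.
U+C869E → 4-byte form F3 88 9A 9E at offsets 4–7.
Offset 7 falls in char 2's range; it's byte 4 of F3 88 9A 9E = 0x9E.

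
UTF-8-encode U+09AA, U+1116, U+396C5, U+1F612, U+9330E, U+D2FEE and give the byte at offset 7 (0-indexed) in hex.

U+09AA → 3-byte form E0 A6 AA at offsets 0–2.
U+1116 → 3-byte form E1 84 96 at offsets 3–5.
U+396C5 → 4-byte form F0 B9 9B 85 at offsets 6–9.
Offset 7 falls in char 3's range; it's byte 2 of F0 B9 9B 85 = 0xB9.

0xB9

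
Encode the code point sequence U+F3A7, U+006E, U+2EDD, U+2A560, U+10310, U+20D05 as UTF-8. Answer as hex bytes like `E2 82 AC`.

EF 8E A7 6E E2 BB 9D F0 AA 95 A0 F0 90 8C 90 F0 A0 B4 85

U+F3A7: 3-byte form → EF 8E A7.
U+006E: 1-byte form → 6E.
U+2EDD: 3-byte form → E2 BB 9D.
U+2A560: 4-byte form → F0 AA 95 A0.
U+10310: 4-byte form → F0 90 8C 90.
U+20D05: 4-byte form → F0 A0 B4 85.
Concatenated (19 bytes): EF 8E A7 6E E2 BB 9D F0 AA 95 A0 F0 90 8C 90 F0 A0 B4 85.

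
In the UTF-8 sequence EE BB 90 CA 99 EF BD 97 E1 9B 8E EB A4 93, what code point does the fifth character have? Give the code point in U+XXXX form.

Offset 0: leading byte 0xEE = 11101110 → 3-byte char #1 = EE BB 90.
Offset 3: leading byte 0xCA = 11001010 → 2-byte char #2 = CA 99.
Offset 5: leading byte 0xEF = 11101111 → 3-byte char #3 = EF BD 97.
Offset 8: leading byte 0xE1 = 11100001 → 3-byte char #4 = E1 9B 8E.
Offset 11: leading byte 0xEB = 11101011 → 3-byte char #5 = EB A4 93.
Leading byte 0xEB = 11101011 matches 1110xxxx → 3-byte sequence.
Byte 1: 0xEB = 11101011, payload 1011 (4 bits).
Byte 2: 0xA4 = 10100100 (10xxxxxx ✓), payload 100100.
Byte 3: 0x93 = 10010011 (10xxxxxx ✓), payload 010011.
Concatenate: 1011100100010011 = 0xB913 (16 bits → U+B913).

U+B913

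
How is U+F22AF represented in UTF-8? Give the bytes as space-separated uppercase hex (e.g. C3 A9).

U+F22AF = 0xF22AF = 991919 decimal. In range U+10000–U+10FFFF → 4-byte form: 11110xxx 10xxxxxx 10xxxxxx 10xxxxxx.
Binary (21 bits): 011110010001010101111.
Split 3+6+6+6: 011 | 110010 | 001010 | 101111.
Byte 1: 11110011 = 0xF3.
Byte 2: 10110010 = 0xB2.
Byte 3: 10001010 = 0x8A.
Byte 4: 10101111 = 0xAF.

F3 B2 8A AF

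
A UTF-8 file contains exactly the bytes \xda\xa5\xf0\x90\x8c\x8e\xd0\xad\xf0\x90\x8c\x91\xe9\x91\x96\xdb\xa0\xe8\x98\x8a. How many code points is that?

7

Byte at offset 0: 0xDA = 11011010 → 2-byte char (#1). Advance 2.
Byte at offset 2: 0xF0 = 11110000 → 4-byte char (#2). Advance 4.
Byte at offset 6: 0xD0 = 11010000 → 2-byte char (#3). Advance 2.
Byte at offset 8: 0xF0 = 11110000 → 4-byte char (#4). Advance 4.
Byte at offset 12: 0xE9 = 11101001 → 3-byte char (#5). Advance 3.
Byte at offset 15: 0xDB = 11011011 → 2-byte char (#6). Advance 2.
Byte at offset 17: 0xE8 = 11101000 → 3-byte char (#7). Advance 3.
Reached end at offset 20 after 7 code points.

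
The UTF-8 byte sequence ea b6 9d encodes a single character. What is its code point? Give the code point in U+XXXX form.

U+AD9D

Leading byte 0xEA = 11101010 matches 1110xxxx → 3-byte sequence.
Byte 1: 0xEA = 11101010, payload 1010 (4 bits).
Byte 2: 0xB6 = 10110110 (10xxxxxx ✓), payload 110110.
Byte 3: 0x9D = 10011101 (10xxxxxx ✓), payload 011101.
Concatenate: 1010110110011101 = 0xAD9D (16 bits → U+AD9D).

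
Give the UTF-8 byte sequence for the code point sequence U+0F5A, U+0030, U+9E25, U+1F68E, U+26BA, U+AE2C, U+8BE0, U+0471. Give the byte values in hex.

U+0F5A: 3-byte form → E0 BD 9A.
U+0030: 1-byte form → 30.
U+9E25: 3-byte form → E9 B8 A5.
U+1F68E: 4-byte form → F0 9F 9A 8E.
U+26BA: 3-byte form → E2 9A BA.
U+AE2C: 3-byte form → EA B8 AC.
U+8BE0: 3-byte form → E8 AF A0.
U+0471: 2-byte form → D1 B1.
Concatenated (22 bytes): E0 BD 9A 30 E9 B8 A5 F0 9F 9A 8E E2 9A BA EA B8 AC E8 AF A0 D1 B1.

E0 BD 9A 30 E9 B8 A5 F0 9F 9A 8E E2 9A BA EA B8 AC E8 AF A0 D1 B1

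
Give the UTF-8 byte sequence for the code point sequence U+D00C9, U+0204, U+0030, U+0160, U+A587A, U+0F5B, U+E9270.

U+D00C9: 4-byte form → F3 90 83 89.
U+0204: 2-byte form → C8 84.
U+0030: 1-byte form → 30.
U+0160: 2-byte form → C5 A0.
U+A587A: 4-byte form → F2 A5 A1 BA.
U+0F5B: 3-byte form → E0 BD 9B.
U+E9270: 4-byte form → F3 A9 89 B0.
Concatenated (20 bytes): F3 90 83 89 C8 84 30 C5 A0 F2 A5 A1 BA E0 BD 9B F3 A9 89 B0.

F3 90 83 89 C8 84 30 C5 A0 F2 A5 A1 BA E0 BD 9B F3 A9 89 B0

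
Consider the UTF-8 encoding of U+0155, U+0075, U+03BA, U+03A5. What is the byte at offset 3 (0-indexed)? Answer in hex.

U+0155 → 2-byte form C5 95 at offsets 0–1.
U+0075 → 1-byte form 75 at offsets 2–2.
U+03BA → 2-byte form CE BA at offsets 3–4.
Offset 3 falls in char 3's range; it's byte 1 of CE BA = 0xCE.

0xCE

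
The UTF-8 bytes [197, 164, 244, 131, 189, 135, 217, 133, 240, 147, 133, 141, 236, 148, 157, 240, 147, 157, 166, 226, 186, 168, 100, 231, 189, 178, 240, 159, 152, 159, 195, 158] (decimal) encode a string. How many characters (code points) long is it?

Byte at offset 0: 0xC5 = 11000101 → 2-byte char (#1). Advance 2.
Byte at offset 2: 0xF4 = 11110100 → 4-byte char (#2). Advance 4.
Byte at offset 6: 0xD9 = 11011001 → 2-byte char (#3). Advance 2.
Byte at offset 8: 0xF0 = 11110000 → 4-byte char (#4). Advance 4.
Byte at offset 12: 0xEC = 11101100 → 3-byte char (#5). Advance 3.
Byte at offset 15: 0xF0 = 11110000 → 4-byte char (#6). Advance 4.
Byte at offset 19: 0xE2 = 11100010 → 3-byte char (#7). Advance 3.
Byte at offset 22: 0x64 = 01100100 → 1-byte char (#8). Advance 1.
Byte at offset 23: 0xE7 = 11100111 → 3-byte char (#9). Advance 3.
Byte at offset 26: 0xF0 = 11110000 → 4-byte char (#10). Advance 4.
Byte at offset 30: 0xC3 = 11000011 → 2-byte char (#11). Advance 2.
Reached end at offset 32 after 11 code points.

11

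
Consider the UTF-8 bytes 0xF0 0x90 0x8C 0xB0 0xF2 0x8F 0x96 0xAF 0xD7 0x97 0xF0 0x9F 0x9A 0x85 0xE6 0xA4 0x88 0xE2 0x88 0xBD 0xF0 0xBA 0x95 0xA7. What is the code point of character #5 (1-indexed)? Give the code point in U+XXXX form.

Offset 0: leading byte 0xF0 = 11110000 → 4-byte char #1 = F0 90 8C B0.
Offset 4: leading byte 0xF2 = 11110010 → 4-byte char #2 = F2 8F 96 AF.
Offset 8: leading byte 0xD7 = 11010111 → 2-byte char #3 = D7 97.
Offset 10: leading byte 0xF0 = 11110000 → 4-byte char #4 = F0 9F 9A 85.
Offset 14: leading byte 0xE6 = 11100110 → 3-byte char #5 = E6 A4 88.
Leading byte 0xE6 = 11100110 matches 1110xxxx → 3-byte sequence.
Byte 1: 0xE6 = 11100110, payload 0110 (4 bits).
Byte 2: 0xA4 = 10100100 (10xxxxxx ✓), payload 100100.
Byte 3: 0x88 = 10001000 (10xxxxxx ✓), payload 001000.
Concatenate: 0110100100001000 = 0x6908 (16 bits → U+6908).

U+6908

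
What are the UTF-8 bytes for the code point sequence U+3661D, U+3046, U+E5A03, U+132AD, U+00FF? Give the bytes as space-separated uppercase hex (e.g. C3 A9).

F0 B6 98 9D E3 81 86 F3 A5 A8 83 F0 93 8A AD C3 BF

U+3661D: 4-byte form → F0 B6 98 9D.
U+3046: 3-byte form → E3 81 86.
U+E5A03: 4-byte form → F3 A5 A8 83.
U+132AD: 4-byte form → F0 93 8A AD.
U+00FF: 2-byte form → C3 BF.
Concatenated (17 bytes): F0 B6 98 9D E3 81 86 F3 A5 A8 83 F0 93 8A AD C3 BF.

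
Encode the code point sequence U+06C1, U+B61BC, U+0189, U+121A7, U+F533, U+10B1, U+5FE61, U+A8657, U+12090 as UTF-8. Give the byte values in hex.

U+06C1: 2-byte form → DB 81.
U+B61BC: 4-byte form → F2 B6 86 BC.
U+0189: 2-byte form → C6 89.
U+121A7: 4-byte form → F0 92 86 A7.
U+F533: 3-byte form → EF 94 B3.
U+10B1: 3-byte form → E1 82 B1.
U+5FE61: 4-byte form → F1 9F B9 A1.
U+A8657: 4-byte form → F2 A8 99 97.
U+12090: 4-byte form → F0 92 82 90.
Concatenated (30 bytes): DB 81 F2 B6 86 BC C6 89 F0 92 86 A7 EF 94 B3 E1 82 B1 F1 9F B9 A1 F2 A8 99 97 F0 92 82 90.

DB 81 F2 B6 86 BC C6 89 F0 92 86 A7 EF 94 B3 E1 82 B1 F1 9F B9 A1 F2 A8 99 97 F0 92 82 90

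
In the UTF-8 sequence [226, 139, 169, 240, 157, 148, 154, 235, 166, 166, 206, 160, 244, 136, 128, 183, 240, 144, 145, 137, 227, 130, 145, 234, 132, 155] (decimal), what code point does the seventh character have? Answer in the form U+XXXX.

U+3091

Offset 0: leading byte 0xE2 = 11100010 → 3-byte char #1 = E2 8B A9.
Offset 3: leading byte 0xF0 = 11110000 → 4-byte char #2 = F0 9D 94 9A.
Offset 7: leading byte 0xEB = 11101011 → 3-byte char #3 = EB A6 A6.
Offset 10: leading byte 0xCE = 11001110 → 2-byte char #4 = CE A0.
Offset 12: leading byte 0xF4 = 11110100 → 4-byte char #5 = F4 88 80 B7.
Offset 16: leading byte 0xF0 = 11110000 → 4-byte char #6 = F0 90 91 89.
Offset 20: leading byte 0xE3 = 11100011 → 3-byte char #7 = E3 82 91.
Leading byte 0xE3 = 11100011 matches 1110xxxx → 3-byte sequence.
Byte 1: 0xE3 = 11100011, payload 0011 (4 bits).
Byte 2: 0x82 = 10000010 (10xxxxxx ✓), payload 000010.
Byte 3: 0x91 = 10010001 (10xxxxxx ✓), payload 010001.
Concatenate: 0011000010010001 = 0x3091 (16 bits → U+3091).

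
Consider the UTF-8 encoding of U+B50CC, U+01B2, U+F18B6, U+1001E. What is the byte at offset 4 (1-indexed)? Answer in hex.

0x8C

1-indexed offset 4 is 0-indexed offset 3.
U+B50CC → 4-byte form F2 B5 83 8C at offsets 0–3.
Offset 3 falls in char 1's range; it's byte 4 of F2 B5 83 8C = 0x8C.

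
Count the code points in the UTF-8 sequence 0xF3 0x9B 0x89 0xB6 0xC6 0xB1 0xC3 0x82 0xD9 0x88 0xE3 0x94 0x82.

Byte at offset 0: 0xF3 = 11110011 → 4-byte char (#1). Advance 4.
Byte at offset 4: 0xC6 = 11000110 → 2-byte char (#2). Advance 2.
Byte at offset 6: 0xC3 = 11000011 → 2-byte char (#3). Advance 2.
Byte at offset 8: 0xD9 = 11011001 → 2-byte char (#4). Advance 2.
Byte at offset 10: 0xE3 = 11100011 → 3-byte char (#5). Advance 3.
Reached end at offset 13 after 5 code points.

5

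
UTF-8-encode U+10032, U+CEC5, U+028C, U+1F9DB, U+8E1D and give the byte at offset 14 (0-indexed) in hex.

0xB8

U+10032 → 4-byte form F0 90 80 B2 at offsets 0–3.
U+CEC5 → 3-byte form EC BB 85 at offsets 4–6.
U+028C → 2-byte form CA 8C at offsets 7–8.
U+1F9DB → 4-byte form F0 9F A7 9B at offsets 9–12.
U+8E1D → 3-byte form E8 B8 9D at offsets 13–15.
Offset 14 falls in char 5's range; it's byte 2 of E8 B8 9D = 0xB8.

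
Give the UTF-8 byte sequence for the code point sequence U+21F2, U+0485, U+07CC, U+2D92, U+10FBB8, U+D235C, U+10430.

U+21F2: 3-byte form → E2 87 B2.
U+0485: 2-byte form → D2 85.
U+07CC: 2-byte form → DF 8C.
U+2D92: 3-byte form → E2 B6 92.
U+10FBB8: 4-byte form → F4 8F AE B8.
U+D235C: 4-byte form → F3 92 8D 9C.
U+10430: 4-byte form → F0 90 90 B0.
Concatenated (22 bytes): E2 87 B2 D2 85 DF 8C E2 B6 92 F4 8F AE B8 F3 92 8D 9C F0 90 90 B0.

E2 87 B2 D2 85 DF 8C E2 B6 92 F4 8F AE B8 F3 92 8D 9C F0 90 90 B0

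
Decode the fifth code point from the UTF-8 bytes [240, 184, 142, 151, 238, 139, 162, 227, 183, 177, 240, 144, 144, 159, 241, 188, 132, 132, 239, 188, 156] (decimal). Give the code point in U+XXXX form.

U+7C104

Offset 0: leading byte 0xF0 = 11110000 → 4-byte char #1 = F0 B8 8E 97.
Offset 4: leading byte 0xEE = 11101110 → 3-byte char #2 = EE 8B A2.
Offset 7: leading byte 0xE3 = 11100011 → 3-byte char #3 = E3 B7 B1.
Offset 10: leading byte 0xF0 = 11110000 → 4-byte char #4 = F0 90 90 9F.
Offset 14: leading byte 0xF1 = 11110001 → 4-byte char #5 = F1 BC 84 84.
Leading byte 0xF1 = 11110001 matches 11110xxx → 4-byte sequence.
Byte 1: 0xF1 = 11110001, payload 001 (3 bits).
Byte 2: 0xBC = 10111100 (10xxxxxx ✓), payload 111100.
Byte 3: 0x84 = 10000100 (10xxxxxx ✓), payload 000100.
Byte 4: 0x84 = 10000100 (10xxxxxx ✓), payload 000100.
Concatenate: 001111100000100000100 = 0x7C104 (21 bits → U+7C104).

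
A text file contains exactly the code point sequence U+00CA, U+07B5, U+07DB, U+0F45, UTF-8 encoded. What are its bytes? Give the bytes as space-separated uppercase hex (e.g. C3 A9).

U+00CA: 2-byte form → C3 8A.
U+07B5: 2-byte form → DE B5.
U+07DB: 2-byte form → DF 9B.
U+0F45: 3-byte form → E0 BD 85.
Concatenated (9 bytes): C3 8A DE B5 DF 9B E0 BD 85.

C3 8A DE B5 DF 9B E0 BD 85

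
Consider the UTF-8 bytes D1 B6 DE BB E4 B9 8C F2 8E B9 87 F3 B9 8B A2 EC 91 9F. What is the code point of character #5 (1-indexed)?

U+F92E2

Offset 0: leading byte 0xD1 = 11010001 → 2-byte char #1 = D1 B6.
Offset 2: leading byte 0xDE = 11011110 → 2-byte char #2 = DE BB.
Offset 4: leading byte 0xE4 = 11100100 → 3-byte char #3 = E4 B9 8C.
Offset 7: leading byte 0xF2 = 11110010 → 4-byte char #4 = F2 8E B9 87.
Offset 11: leading byte 0xF3 = 11110011 → 4-byte char #5 = F3 B9 8B A2.
Leading byte 0xF3 = 11110011 matches 11110xxx → 4-byte sequence.
Byte 1: 0xF3 = 11110011, payload 011 (3 bits).
Byte 2: 0xB9 = 10111001 (10xxxxxx ✓), payload 111001.
Byte 3: 0x8B = 10001011 (10xxxxxx ✓), payload 001011.
Byte 4: 0xA2 = 10100010 (10xxxxxx ✓), payload 100010.
Concatenate: 011111001001011100010 = 0xF92E2 (21 bits → U+F92E2).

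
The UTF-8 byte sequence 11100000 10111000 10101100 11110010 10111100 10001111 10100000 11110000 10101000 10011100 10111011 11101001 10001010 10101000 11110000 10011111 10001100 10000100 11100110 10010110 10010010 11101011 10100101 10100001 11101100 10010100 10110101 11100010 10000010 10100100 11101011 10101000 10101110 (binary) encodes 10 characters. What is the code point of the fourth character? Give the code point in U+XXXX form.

U+92A8

Offset 0: leading byte 0xE0 = 11100000 → 3-byte char #1 = E0 B8 AC.
Offset 3: leading byte 0xF2 = 11110010 → 4-byte char #2 = F2 BC 8F A0.
Offset 7: leading byte 0xF0 = 11110000 → 4-byte char #3 = F0 A8 9C BB.
Offset 11: leading byte 0xE9 = 11101001 → 3-byte char #4 = E9 8A A8.
Leading byte 0xE9 = 11101001 matches 1110xxxx → 3-byte sequence.
Byte 1: 0xE9 = 11101001, payload 1001 (4 bits).
Byte 2: 0x8A = 10001010 (10xxxxxx ✓), payload 001010.
Byte 3: 0xA8 = 10101000 (10xxxxxx ✓), payload 101000.
Concatenate: 1001001010101000 = 0x92A8 (16 bits → U+92A8).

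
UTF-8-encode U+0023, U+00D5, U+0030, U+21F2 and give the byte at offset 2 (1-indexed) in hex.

0xC3

1-indexed offset 2 is 0-indexed offset 1.
U+0023 → 1-byte form 23 at offsets 0–0.
U+00D5 → 2-byte form C3 95 at offsets 1–2.
Offset 1 falls in char 2's range; it's byte 1 of C3 95 = 0xC3.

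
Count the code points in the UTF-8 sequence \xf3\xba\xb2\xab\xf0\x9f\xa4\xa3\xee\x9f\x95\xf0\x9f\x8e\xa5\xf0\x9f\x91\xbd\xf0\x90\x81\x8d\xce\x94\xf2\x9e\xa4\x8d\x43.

Byte at offset 0: 0xF3 = 11110011 → 4-byte char (#1). Advance 4.
Byte at offset 4: 0xF0 = 11110000 → 4-byte char (#2). Advance 4.
Byte at offset 8: 0xEE = 11101110 → 3-byte char (#3). Advance 3.
Byte at offset 11: 0xF0 = 11110000 → 4-byte char (#4). Advance 4.
Byte at offset 15: 0xF0 = 11110000 → 4-byte char (#5). Advance 4.
Byte at offset 19: 0xF0 = 11110000 → 4-byte char (#6). Advance 4.
Byte at offset 23: 0xCE = 11001110 → 2-byte char (#7). Advance 2.
Byte at offset 25: 0xF2 = 11110010 → 4-byte char (#8). Advance 4.
Byte at offset 29: 0x43 = 01000011 → 1-byte char (#9). Advance 1.
Reached end at offset 30 after 9 code points.

9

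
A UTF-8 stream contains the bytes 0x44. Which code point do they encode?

U+0044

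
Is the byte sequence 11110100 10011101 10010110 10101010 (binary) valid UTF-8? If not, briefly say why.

Leading byte 0xF4 = 11110100 → 4-byte form.
Payload = 0x11D5AA, which exceeds U+10FFFF, the maximum Unicode code point. (Leading bytes F5–FF, or F4 followed by ≥ 0x90, are invalid.)

invalid (encodes a value above U+10FFFF)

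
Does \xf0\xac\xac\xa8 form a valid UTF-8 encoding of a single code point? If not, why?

valid

Leading byte 0xF0 = 11110000 → 4-byte form.
Continuation bytes 0xAC=10101100, 0xAC=10101100, 0xA8=10101000 all match 10xxxxxx.
Decoded value 0x2CB28 is ≥ 0x10000 (shortest form) and not a surrogate.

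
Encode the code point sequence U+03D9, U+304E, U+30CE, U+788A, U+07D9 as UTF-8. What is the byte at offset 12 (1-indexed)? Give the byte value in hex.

1-indexed offset 12 is 0-indexed offset 11.
U+03D9 → 2-byte form CF 99 at offsets 0–1.
U+304E → 3-byte form E3 81 8E at offsets 2–4.
U+30CE → 3-byte form E3 83 8E at offsets 5–7.
U+788A → 3-byte form E7 A2 8A at offsets 8–10.
U+07D9 → 2-byte form DF 99 at offsets 11–12.
Offset 11 falls in char 5's range; it's byte 1 of DF 99 = 0xDF.

0xDF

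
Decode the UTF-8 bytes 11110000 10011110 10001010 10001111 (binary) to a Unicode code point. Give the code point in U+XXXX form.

U+1E28F

Leading byte 0xF0 = 11110000 matches 11110xxx → 4-byte sequence.
Byte 1: 0xF0 = 11110000, payload 000 (3 bits).
Byte 2: 0x9E = 10011110 (10xxxxxx ✓), payload 011110.
Byte 3: 0x8A = 10001010 (10xxxxxx ✓), payload 001010.
Byte 4: 0x8F = 10001111 (10xxxxxx ✓), payload 001111.
Concatenate: 000011110001010001111 = 0x1E28F (21 bits → U+1E28F).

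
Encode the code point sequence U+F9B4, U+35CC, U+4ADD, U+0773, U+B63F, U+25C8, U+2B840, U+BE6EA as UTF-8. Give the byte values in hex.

U+F9B4: 3-byte form → EF A6 B4.
U+35CC: 3-byte form → E3 97 8C.
U+4ADD: 3-byte form → E4 AB 9D.
U+0773: 2-byte form → DD B3.
U+B63F: 3-byte form → EB 98 BF.
U+25C8: 3-byte form → E2 97 88.
U+2B840: 4-byte form → F0 AB A1 80.
U+BE6EA: 4-byte form → F2 BE 9B AA.
Concatenated (25 bytes): EF A6 B4 E3 97 8C E4 AB 9D DD B3 EB 98 BF E2 97 88 F0 AB A1 80 F2 BE 9B AA.

EF A6 B4 E3 97 8C E4 AB 9D DD B3 EB 98 BF E2 97 88 F0 AB A1 80 F2 BE 9B AA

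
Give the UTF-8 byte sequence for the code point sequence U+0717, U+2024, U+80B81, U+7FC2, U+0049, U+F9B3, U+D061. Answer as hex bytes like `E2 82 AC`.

DC 97 E2 80 A4 F2 80 AE 81 E7 BF 82 49 EF A6 B3 ED 81 A1

U+0717: 2-byte form → DC 97.
U+2024: 3-byte form → E2 80 A4.
U+80B81: 4-byte form → F2 80 AE 81.
U+7FC2: 3-byte form → E7 BF 82.
U+0049: 1-byte form → 49.
U+F9B3: 3-byte form → EF A6 B3.
U+D061: 3-byte form → ED 81 A1.
Concatenated (19 bytes): DC 97 E2 80 A4 F2 80 AE 81 E7 BF 82 49 EF A6 B3 ED 81 A1.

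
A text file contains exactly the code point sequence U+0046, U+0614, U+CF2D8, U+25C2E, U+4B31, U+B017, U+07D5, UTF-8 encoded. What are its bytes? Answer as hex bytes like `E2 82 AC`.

U+0046: 1-byte form → 46.
U+0614: 2-byte form → D8 94.
U+CF2D8: 4-byte form → F3 8F 8B 98.
U+25C2E: 4-byte form → F0 A5 B0 AE.
U+4B31: 3-byte form → E4 AC B1.
U+B017: 3-byte form → EB 80 97.
U+07D5: 2-byte form → DF 95.
Concatenated (19 bytes): 46 D8 94 F3 8F 8B 98 F0 A5 B0 AE E4 AC B1 EB 80 97 DF 95.

46 D8 94 F3 8F 8B 98 F0 A5 B0 AE E4 AC B1 EB 80 97 DF 95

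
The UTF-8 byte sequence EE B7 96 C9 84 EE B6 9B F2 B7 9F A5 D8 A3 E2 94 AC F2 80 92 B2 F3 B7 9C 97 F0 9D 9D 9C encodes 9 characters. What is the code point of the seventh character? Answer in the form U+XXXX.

Offset 0: leading byte 0xEE = 11101110 → 3-byte char #1 = EE B7 96.
Offset 3: leading byte 0xC9 = 11001001 → 2-byte char #2 = C9 84.
Offset 5: leading byte 0xEE = 11101110 → 3-byte char #3 = EE B6 9B.
Offset 8: leading byte 0xF2 = 11110010 → 4-byte char #4 = F2 B7 9F A5.
Offset 12: leading byte 0xD8 = 11011000 → 2-byte char #5 = D8 A3.
Offset 14: leading byte 0xE2 = 11100010 → 3-byte char #6 = E2 94 AC.
Offset 17: leading byte 0xF2 = 11110010 → 4-byte char #7 = F2 80 92 B2.
Leading byte 0xF2 = 11110010 matches 11110xxx → 4-byte sequence.
Byte 1: 0xF2 = 11110010, payload 010 (3 bits).
Byte 2: 0x80 = 10000000 (10xxxxxx ✓), payload 000000.
Byte 3: 0x92 = 10010010 (10xxxxxx ✓), payload 010010.
Byte 4: 0xB2 = 10110010 (10xxxxxx ✓), payload 110010.
Concatenate: 010000000010010110010 = 0x804B2 (21 bits → U+804B2).

U+804B2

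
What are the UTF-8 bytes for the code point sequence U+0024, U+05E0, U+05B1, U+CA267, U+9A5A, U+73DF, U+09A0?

U+0024: 1-byte form → 24.
U+05E0: 2-byte form → D7 A0.
U+05B1: 2-byte form → D6 B1.
U+CA267: 4-byte form → F3 8A 89 A7.
U+9A5A: 3-byte form → E9 A9 9A.
U+73DF: 3-byte form → E7 8F 9F.
U+09A0: 3-byte form → E0 A6 A0.
Concatenated (18 bytes): 24 D7 A0 D6 B1 F3 8A 89 A7 E9 A9 9A E7 8F 9F E0 A6 A0.

24 D7 A0 D6 B1 F3 8A 89 A7 E9 A9 9A E7 8F 9F E0 A6 A0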